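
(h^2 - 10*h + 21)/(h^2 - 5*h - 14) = (h - 3)/(h + 2)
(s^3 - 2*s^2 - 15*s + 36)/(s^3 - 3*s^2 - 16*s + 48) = (s - 3)/(s - 4)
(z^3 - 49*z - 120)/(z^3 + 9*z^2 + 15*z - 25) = (z^2 - 5*z - 24)/(z^2 + 4*z - 5)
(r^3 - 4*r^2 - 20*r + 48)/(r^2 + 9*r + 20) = (r^2 - 8*r + 12)/(r + 5)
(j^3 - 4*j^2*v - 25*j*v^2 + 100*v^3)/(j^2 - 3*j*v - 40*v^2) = (-j^2 + 9*j*v - 20*v^2)/(-j + 8*v)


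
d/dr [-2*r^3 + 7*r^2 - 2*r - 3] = -6*r^2 + 14*r - 2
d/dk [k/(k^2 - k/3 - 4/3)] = 3*(3*k^2 - k*(6*k - 1) - k - 4)/(-3*k^2 + k + 4)^2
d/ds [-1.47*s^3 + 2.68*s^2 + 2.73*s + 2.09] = -4.41*s^2 + 5.36*s + 2.73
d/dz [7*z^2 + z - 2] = 14*z + 1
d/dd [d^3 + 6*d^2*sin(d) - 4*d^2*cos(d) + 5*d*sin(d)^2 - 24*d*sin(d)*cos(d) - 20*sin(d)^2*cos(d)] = 4*d^2*sin(d) + 6*d^2*cos(d) + 3*d^2 + 12*d*sin(d) + 5*d*sin(2*d) - 8*d*cos(d) - 24*d*cos(2*d) + 5*sin(d) - 12*sin(2*d) - 15*sin(3*d) - 5*cos(2*d)/2 + 5/2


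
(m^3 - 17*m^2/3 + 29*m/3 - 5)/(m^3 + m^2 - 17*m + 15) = (m - 5/3)/(m + 5)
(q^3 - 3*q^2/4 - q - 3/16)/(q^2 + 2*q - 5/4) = (16*q^3 - 12*q^2 - 16*q - 3)/(4*(4*q^2 + 8*q - 5))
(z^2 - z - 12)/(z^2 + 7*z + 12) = (z - 4)/(z + 4)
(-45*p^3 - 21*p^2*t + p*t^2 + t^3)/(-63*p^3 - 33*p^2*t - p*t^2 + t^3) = (5*p - t)/(7*p - t)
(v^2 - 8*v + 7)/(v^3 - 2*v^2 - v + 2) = (v - 7)/(v^2 - v - 2)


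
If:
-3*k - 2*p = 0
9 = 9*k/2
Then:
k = 2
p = -3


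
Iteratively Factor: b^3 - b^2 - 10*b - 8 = (b + 1)*(b^2 - 2*b - 8) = (b + 1)*(b + 2)*(b - 4)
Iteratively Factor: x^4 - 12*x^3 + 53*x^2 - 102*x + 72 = (x - 2)*(x^3 - 10*x^2 + 33*x - 36) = (x - 3)*(x - 2)*(x^2 - 7*x + 12) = (x - 3)^2*(x - 2)*(x - 4)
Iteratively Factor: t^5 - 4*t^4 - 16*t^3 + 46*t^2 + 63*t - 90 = (t + 3)*(t^4 - 7*t^3 + 5*t^2 + 31*t - 30) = (t - 3)*(t + 3)*(t^3 - 4*t^2 - 7*t + 10) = (t - 3)*(t - 1)*(t + 3)*(t^2 - 3*t - 10) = (t - 5)*(t - 3)*(t - 1)*(t + 3)*(t + 2)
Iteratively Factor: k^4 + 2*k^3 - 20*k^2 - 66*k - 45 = (k + 3)*(k^3 - k^2 - 17*k - 15) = (k + 3)^2*(k^2 - 4*k - 5) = (k - 5)*(k + 3)^2*(k + 1)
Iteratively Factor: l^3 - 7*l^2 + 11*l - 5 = (l - 1)*(l^2 - 6*l + 5) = (l - 1)^2*(l - 5)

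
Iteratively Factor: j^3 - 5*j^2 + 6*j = (j - 3)*(j^2 - 2*j) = j*(j - 3)*(j - 2)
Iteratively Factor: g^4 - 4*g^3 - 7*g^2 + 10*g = (g + 2)*(g^3 - 6*g^2 + 5*g) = (g - 1)*(g + 2)*(g^2 - 5*g) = (g - 5)*(g - 1)*(g + 2)*(g)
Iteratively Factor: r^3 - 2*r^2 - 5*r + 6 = (r - 3)*(r^2 + r - 2) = (r - 3)*(r + 2)*(r - 1)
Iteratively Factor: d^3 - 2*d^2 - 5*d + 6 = (d + 2)*(d^2 - 4*d + 3) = (d - 1)*(d + 2)*(d - 3)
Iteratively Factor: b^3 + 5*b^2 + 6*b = (b + 2)*(b^2 + 3*b) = b*(b + 2)*(b + 3)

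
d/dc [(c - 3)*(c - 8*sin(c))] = c + (3 - c)*(8*cos(c) - 1) - 8*sin(c)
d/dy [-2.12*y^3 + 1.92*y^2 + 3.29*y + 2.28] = -6.36*y^2 + 3.84*y + 3.29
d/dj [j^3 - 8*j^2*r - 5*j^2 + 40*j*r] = 3*j^2 - 16*j*r - 10*j + 40*r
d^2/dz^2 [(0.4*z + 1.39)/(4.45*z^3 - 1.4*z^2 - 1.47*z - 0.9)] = (47.526*z^5 + 315.3537*z^4 - 131.754*z^3 - 18.98571*z^2 + 47.54142*z + 1.446102)/(88.121125*z^9 - 83.1705*z^8 - 61.163025*z^7 - 1.26215000000002*z^6 + 53.846415*z^5 + 20.95632*z^4 - 3.476223*z^3 - 9.23643*z^2 - 3.5721*z - 0.729)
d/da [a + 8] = 1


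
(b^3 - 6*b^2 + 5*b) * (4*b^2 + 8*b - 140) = 4*b^5 - 16*b^4 - 168*b^3 + 880*b^2 - 700*b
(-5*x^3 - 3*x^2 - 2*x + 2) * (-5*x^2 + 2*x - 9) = 25*x^5 + 5*x^4 + 49*x^3 + 13*x^2 + 22*x - 18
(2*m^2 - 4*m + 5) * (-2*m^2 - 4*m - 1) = -4*m^4 + 4*m^2 - 16*m - 5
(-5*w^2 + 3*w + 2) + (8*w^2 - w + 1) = 3*w^2 + 2*w + 3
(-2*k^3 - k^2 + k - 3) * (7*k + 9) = -14*k^4 - 25*k^3 - 2*k^2 - 12*k - 27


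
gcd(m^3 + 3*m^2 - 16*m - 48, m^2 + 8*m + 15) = m + 3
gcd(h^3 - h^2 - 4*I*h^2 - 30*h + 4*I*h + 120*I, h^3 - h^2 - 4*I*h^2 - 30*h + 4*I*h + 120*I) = h^3 + h^2*(-1 - 4*I) + h*(-30 + 4*I) + 120*I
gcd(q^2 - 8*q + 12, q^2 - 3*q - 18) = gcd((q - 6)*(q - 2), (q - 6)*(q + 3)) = q - 6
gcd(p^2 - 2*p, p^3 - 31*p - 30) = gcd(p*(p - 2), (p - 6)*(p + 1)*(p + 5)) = 1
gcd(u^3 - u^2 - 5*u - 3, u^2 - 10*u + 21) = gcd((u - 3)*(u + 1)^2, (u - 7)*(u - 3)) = u - 3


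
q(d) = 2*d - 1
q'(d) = 2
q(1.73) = 2.46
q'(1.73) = 2.00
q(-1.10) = -3.20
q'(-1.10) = 2.00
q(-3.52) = -8.04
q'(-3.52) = 2.00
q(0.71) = 0.42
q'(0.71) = 2.00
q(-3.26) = -7.52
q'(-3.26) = 2.00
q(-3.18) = -7.36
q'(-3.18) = 2.00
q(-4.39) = -9.78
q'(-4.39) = 2.00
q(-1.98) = -4.96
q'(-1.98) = 2.00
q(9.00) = 17.00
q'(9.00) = 2.00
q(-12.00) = -25.00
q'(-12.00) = 2.00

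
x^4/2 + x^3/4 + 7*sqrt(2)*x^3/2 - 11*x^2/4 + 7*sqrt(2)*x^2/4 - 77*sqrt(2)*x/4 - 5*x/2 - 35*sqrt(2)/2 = (x/2 + 1)*(x - 5/2)*(x + 1)*(x + 7*sqrt(2))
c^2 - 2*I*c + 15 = (c - 5*I)*(c + 3*I)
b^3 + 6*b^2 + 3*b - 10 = (b - 1)*(b + 2)*(b + 5)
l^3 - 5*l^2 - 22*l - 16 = (l - 8)*(l + 1)*(l + 2)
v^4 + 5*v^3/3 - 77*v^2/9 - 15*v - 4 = (v - 3)*(v + 1/3)*(v + 4/3)*(v + 3)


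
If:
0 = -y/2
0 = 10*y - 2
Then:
No Solution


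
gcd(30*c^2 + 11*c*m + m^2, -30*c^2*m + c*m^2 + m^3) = 6*c + m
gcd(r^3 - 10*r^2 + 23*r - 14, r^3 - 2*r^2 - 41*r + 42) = r^2 - 8*r + 7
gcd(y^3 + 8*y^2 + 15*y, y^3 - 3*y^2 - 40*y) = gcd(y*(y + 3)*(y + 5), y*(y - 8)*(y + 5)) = y^2 + 5*y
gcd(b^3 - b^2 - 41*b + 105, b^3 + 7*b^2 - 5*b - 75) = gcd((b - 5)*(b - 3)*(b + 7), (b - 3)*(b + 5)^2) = b - 3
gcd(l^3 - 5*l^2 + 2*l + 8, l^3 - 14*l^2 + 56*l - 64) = l^2 - 6*l + 8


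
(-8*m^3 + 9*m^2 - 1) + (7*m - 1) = -8*m^3 + 9*m^2 + 7*m - 2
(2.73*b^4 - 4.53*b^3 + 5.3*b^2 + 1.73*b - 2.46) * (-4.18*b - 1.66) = -11.4114*b^5 + 14.4036*b^4 - 14.6342*b^3 - 16.0294*b^2 + 7.411*b + 4.0836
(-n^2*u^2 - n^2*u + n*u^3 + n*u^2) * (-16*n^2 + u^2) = 16*n^4*u^2 + 16*n^4*u - 16*n^3*u^3 - 16*n^3*u^2 - n^2*u^4 - n^2*u^3 + n*u^5 + n*u^4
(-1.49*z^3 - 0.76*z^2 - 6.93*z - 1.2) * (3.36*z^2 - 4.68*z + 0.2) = -5.0064*z^5 + 4.4196*z^4 - 20.026*z^3 + 28.2484*z^2 + 4.23*z - 0.24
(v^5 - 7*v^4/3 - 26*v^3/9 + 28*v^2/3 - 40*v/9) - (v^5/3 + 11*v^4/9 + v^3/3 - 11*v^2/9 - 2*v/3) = 2*v^5/3 - 32*v^4/9 - 29*v^3/9 + 95*v^2/9 - 34*v/9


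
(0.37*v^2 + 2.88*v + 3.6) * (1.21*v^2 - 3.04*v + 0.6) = 0.4477*v^4 + 2.36*v^3 - 4.1772*v^2 - 9.216*v + 2.16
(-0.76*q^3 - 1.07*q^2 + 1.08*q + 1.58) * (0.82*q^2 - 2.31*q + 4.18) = -0.6232*q^5 + 0.8782*q^4 + 0.180500000000001*q^3 - 5.6718*q^2 + 0.8646*q + 6.6044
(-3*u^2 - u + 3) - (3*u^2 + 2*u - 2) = -6*u^2 - 3*u + 5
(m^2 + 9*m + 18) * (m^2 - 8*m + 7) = m^4 + m^3 - 47*m^2 - 81*m + 126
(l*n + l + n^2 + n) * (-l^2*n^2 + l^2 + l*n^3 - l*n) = -l^3*n^3 - l^3*n^2 + l^3*n + l^3 + l*n^5 + l*n^4 - l*n^3 - l*n^2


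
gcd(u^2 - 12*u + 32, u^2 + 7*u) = 1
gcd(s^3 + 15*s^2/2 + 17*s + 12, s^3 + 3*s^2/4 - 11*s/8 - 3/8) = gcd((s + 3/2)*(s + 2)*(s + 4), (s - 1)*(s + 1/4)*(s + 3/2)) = s + 3/2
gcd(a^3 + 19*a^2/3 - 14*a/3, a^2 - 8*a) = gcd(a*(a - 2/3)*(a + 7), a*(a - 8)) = a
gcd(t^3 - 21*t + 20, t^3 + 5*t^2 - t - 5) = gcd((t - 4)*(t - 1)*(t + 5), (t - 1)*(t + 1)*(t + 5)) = t^2 + 4*t - 5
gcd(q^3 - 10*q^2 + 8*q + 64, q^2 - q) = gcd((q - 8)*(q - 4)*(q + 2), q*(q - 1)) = 1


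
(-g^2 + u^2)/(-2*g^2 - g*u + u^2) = (-g + u)/(-2*g + u)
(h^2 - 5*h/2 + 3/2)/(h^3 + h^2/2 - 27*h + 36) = (h - 1)/(h^2 + 2*h - 24)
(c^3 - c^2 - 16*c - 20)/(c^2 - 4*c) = (c^3 - c^2 - 16*c - 20)/(c*(c - 4))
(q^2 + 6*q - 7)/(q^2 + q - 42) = (q - 1)/(q - 6)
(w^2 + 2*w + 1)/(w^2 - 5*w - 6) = (w + 1)/(w - 6)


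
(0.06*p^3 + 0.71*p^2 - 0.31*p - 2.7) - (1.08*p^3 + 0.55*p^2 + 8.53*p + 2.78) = -1.02*p^3 + 0.16*p^2 - 8.84*p - 5.48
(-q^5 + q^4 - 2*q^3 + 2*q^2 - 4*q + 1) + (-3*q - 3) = -q^5 + q^4 - 2*q^3 + 2*q^2 - 7*q - 2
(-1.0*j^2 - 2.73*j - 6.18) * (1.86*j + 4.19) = -1.86*j^3 - 9.2678*j^2 - 22.9335*j - 25.8942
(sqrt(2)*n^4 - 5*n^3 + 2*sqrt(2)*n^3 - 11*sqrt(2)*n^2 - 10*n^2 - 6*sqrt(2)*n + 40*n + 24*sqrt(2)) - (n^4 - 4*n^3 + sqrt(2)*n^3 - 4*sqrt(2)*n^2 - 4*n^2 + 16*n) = -n^4 + sqrt(2)*n^4 - n^3 + sqrt(2)*n^3 - 7*sqrt(2)*n^2 - 6*n^2 - 6*sqrt(2)*n + 24*n + 24*sqrt(2)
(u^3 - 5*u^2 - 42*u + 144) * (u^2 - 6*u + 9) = u^5 - 11*u^4 - 3*u^3 + 351*u^2 - 1242*u + 1296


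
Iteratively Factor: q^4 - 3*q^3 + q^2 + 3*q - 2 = (q + 1)*(q^3 - 4*q^2 + 5*q - 2) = (q - 2)*(q + 1)*(q^2 - 2*q + 1) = (q - 2)*(q - 1)*(q + 1)*(q - 1)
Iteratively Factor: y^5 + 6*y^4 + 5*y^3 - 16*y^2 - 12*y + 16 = (y - 1)*(y^4 + 7*y^3 + 12*y^2 - 4*y - 16) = (y - 1)*(y + 2)*(y^3 + 5*y^2 + 2*y - 8) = (y - 1)*(y + 2)^2*(y^2 + 3*y - 4) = (y - 1)*(y + 2)^2*(y + 4)*(y - 1)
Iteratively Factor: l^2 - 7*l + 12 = (l - 4)*(l - 3)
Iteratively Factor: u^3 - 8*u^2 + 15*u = (u)*(u^2 - 8*u + 15) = u*(u - 5)*(u - 3)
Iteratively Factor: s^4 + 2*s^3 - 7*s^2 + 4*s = (s + 4)*(s^3 - 2*s^2 + s) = s*(s + 4)*(s^2 - 2*s + 1) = s*(s - 1)*(s + 4)*(s - 1)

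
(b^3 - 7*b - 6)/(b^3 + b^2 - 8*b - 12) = (b + 1)/(b + 2)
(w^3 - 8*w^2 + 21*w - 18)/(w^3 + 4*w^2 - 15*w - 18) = (w^2 - 5*w + 6)/(w^2 + 7*w + 6)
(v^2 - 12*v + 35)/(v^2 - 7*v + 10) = (v - 7)/(v - 2)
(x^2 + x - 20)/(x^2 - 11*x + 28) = (x + 5)/(x - 7)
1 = 1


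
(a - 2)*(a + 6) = a^2 + 4*a - 12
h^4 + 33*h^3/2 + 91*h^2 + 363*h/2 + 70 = (h + 1/2)*(h + 4)*(h + 5)*(h + 7)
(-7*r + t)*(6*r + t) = -42*r^2 - r*t + t^2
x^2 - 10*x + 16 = (x - 8)*(x - 2)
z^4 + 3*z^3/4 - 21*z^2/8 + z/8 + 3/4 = (z - 1)*(z - 3/4)*(z + 1/2)*(z + 2)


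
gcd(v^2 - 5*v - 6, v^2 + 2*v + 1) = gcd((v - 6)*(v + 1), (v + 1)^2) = v + 1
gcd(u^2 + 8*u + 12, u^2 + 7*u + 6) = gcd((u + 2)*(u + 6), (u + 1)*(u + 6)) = u + 6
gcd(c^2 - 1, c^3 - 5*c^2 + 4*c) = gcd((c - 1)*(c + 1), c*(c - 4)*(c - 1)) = c - 1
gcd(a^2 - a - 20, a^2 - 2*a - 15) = a - 5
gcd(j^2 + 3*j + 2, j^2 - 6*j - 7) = j + 1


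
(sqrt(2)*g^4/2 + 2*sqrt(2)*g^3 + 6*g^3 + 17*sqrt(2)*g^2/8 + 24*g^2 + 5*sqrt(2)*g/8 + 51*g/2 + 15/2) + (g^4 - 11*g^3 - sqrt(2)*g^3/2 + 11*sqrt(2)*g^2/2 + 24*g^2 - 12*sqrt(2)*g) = sqrt(2)*g^4/2 + g^4 - 5*g^3 + 3*sqrt(2)*g^3/2 + 61*sqrt(2)*g^2/8 + 48*g^2 - 91*sqrt(2)*g/8 + 51*g/2 + 15/2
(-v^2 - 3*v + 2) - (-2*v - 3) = -v^2 - v + 5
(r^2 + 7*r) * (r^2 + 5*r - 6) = r^4 + 12*r^3 + 29*r^2 - 42*r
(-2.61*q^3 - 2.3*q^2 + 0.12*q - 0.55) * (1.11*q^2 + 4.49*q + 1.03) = -2.8971*q^5 - 14.2719*q^4 - 12.8821*q^3 - 2.4407*q^2 - 2.3459*q - 0.5665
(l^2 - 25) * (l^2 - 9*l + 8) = l^4 - 9*l^3 - 17*l^2 + 225*l - 200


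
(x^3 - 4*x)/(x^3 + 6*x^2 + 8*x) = (x - 2)/(x + 4)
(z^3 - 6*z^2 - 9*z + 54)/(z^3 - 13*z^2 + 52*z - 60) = (z^2 - 9)/(z^2 - 7*z + 10)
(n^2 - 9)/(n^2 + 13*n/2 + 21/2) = 2*(n - 3)/(2*n + 7)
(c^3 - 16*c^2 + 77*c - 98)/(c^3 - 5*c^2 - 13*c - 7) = (c^2 - 9*c + 14)/(c^2 + 2*c + 1)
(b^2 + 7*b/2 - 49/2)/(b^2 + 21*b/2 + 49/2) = (2*b - 7)/(2*b + 7)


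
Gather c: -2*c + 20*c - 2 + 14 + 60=18*c + 72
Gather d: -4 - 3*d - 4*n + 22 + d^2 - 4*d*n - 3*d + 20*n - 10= d^2 + d*(-4*n - 6) + 16*n + 8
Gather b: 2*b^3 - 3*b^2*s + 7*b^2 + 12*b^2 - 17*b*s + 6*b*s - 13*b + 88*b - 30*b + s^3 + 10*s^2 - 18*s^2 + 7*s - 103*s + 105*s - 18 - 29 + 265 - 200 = 2*b^3 + b^2*(19 - 3*s) + b*(45 - 11*s) + s^3 - 8*s^2 + 9*s + 18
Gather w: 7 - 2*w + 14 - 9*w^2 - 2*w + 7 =-9*w^2 - 4*w + 28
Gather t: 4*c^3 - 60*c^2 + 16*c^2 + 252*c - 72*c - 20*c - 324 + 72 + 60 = 4*c^3 - 44*c^2 + 160*c - 192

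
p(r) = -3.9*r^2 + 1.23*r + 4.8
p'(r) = 1.23 - 7.8*r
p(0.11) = 4.89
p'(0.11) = 0.37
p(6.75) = -164.59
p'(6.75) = -51.42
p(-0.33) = 3.97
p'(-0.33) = 3.80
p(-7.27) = -210.27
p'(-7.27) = 57.94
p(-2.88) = -31.09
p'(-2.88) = 23.69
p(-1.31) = -3.50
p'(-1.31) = 11.45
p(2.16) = -10.74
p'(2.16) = -15.62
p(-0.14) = 4.55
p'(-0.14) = 2.32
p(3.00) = -26.61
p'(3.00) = -22.17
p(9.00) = -300.03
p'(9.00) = -68.97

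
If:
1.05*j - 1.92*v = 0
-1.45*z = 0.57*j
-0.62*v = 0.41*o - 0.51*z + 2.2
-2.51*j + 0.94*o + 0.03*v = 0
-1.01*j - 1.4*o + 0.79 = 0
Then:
No Solution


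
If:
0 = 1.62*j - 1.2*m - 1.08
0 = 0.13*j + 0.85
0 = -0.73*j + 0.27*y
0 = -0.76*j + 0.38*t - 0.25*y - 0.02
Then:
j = -6.54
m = -9.73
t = -24.65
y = -17.68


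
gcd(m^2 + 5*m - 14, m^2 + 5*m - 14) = m^2 + 5*m - 14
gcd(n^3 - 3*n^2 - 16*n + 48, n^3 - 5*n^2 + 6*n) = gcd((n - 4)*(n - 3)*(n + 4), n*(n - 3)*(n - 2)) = n - 3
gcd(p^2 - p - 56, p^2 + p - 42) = p + 7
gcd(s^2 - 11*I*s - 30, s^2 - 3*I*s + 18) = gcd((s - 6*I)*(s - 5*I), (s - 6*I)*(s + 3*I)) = s - 6*I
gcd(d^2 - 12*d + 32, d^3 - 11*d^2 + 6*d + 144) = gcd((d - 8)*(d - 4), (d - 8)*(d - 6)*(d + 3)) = d - 8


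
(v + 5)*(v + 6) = v^2 + 11*v + 30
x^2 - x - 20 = (x - 5)*(x + 4)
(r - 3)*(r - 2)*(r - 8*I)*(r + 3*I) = r^4 - 5*r^3 - 5*I*r^3 + 30*r^2 + 25*I*r^2 - 120*r - 30*I*r + 144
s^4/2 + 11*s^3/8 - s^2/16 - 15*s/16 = s*(s/2 + 1/2)*(s - 3/4)*(s + 5/2)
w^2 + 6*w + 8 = (w + 2)*(w + 4)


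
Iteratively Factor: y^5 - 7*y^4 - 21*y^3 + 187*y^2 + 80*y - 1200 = (y - 5)*(y^4 - 2*y^3 - 31*y^2 + 32*y + 240) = (y - 5)^2*(y^3 + 3*y^2 - 16*y - 48) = (y - 5)^2*(y - 4)*(y^2 + 7*y + 12) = (y - 5)^2*(y - 4)*(y + 4)*(y + 3)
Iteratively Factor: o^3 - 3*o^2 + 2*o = (o - 2)*(o^2 - o) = o*(o - 2)*(o - 1)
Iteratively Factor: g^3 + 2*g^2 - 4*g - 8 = (g + 2)*(g^2 - 4) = (g - 2)*(g + 2)*(g + 2)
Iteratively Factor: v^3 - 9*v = (v - 3)*(v^2 + 3*v) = (v - 3)*(v + 3)*(v)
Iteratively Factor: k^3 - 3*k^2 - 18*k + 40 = (k - 2)*(k^2 - k - 20) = (k - 5)*(k - 2)*(k + 4)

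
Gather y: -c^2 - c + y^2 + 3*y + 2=-c^2 - c + y^2 + 3*y + 2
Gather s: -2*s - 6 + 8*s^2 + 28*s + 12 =8*s^2 + 26*s + 6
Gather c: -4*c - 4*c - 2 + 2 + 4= 4 - 8*c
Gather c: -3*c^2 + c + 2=-3*c^2 + c + 2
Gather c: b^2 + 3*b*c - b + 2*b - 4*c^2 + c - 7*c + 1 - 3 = b^2 + b - 4*c^2 + c*(3*b - 6) - 2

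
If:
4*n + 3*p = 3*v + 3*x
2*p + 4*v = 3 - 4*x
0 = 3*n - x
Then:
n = x/3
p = 1/2 - 8*x/27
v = 1/2 - 23*x/27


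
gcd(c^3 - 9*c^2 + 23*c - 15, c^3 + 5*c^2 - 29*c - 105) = c - 5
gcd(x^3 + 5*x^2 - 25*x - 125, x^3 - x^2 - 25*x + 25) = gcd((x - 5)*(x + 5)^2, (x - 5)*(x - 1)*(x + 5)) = x^2 - 25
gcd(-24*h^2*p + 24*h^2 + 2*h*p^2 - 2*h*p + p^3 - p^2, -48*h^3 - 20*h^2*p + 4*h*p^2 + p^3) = -24*h^2 + 2*h*p + p^2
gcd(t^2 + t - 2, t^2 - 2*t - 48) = 1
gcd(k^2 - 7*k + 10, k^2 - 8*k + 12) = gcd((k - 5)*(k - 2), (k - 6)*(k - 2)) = k - 2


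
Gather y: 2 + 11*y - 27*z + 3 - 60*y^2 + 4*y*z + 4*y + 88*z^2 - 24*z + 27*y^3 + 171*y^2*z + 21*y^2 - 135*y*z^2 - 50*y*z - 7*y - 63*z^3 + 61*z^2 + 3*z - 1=27*y^3 + y^2*(171*z - 39) + y*(-135*z^2 - 46*z + 8) - 63*z^3 + 149*z^2 - 48*z + 4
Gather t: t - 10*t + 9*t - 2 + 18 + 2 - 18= 0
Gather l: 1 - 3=-2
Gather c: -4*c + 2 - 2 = -4*c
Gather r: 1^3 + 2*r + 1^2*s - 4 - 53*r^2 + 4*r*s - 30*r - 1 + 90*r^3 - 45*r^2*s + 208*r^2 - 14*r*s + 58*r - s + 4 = 90*r^3 + r^2*(155 - 45*s) + r*(30 - 10*s)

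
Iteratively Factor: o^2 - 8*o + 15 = (o - 5)*(o - 3)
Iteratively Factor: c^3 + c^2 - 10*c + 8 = (c + 4)*(c^2 - 3*c + 2) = (c - 2)*(c + 4)*(c - 1)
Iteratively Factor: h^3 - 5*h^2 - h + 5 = (h + 1)*(h^2 - 6*h + 5) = (h - 5)*(h + 1)*(h - 1)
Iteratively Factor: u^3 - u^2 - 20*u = (u)*(u^2 - u - 20) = u*(u - 5)*(u + 4)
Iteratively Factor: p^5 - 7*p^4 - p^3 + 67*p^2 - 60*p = (p - 1)*(p^4 - 6*p^3 - 7*p^2 + 60*p) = (p - 1)*(p + 3)*(p^3 - 9*p^2 + 20*p) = (p - 4)*(p - 1)*(p + 3)*(p^2 - 5*p) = p*(p - 4)*(p - 1)*(p + 3)*(p - 5)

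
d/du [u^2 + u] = 2*u + 1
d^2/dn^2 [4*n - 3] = 0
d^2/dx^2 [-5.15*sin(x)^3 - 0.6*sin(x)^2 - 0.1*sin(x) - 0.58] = 3.9625*sin(x) - 11.5875*sin(3*x) - 1.2*cos(2*x)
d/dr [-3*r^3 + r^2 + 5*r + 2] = -9*r^2 + 2*r + 5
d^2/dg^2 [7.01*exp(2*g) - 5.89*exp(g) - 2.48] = (28.04*exp(g) - 5.89)*exp(g)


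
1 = 1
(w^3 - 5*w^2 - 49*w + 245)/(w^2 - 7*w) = w + 2 - 35/w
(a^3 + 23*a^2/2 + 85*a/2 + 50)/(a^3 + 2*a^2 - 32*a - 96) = (2*a^2 + 15*a + 25)/(2*(a^2 - 2*a - 24))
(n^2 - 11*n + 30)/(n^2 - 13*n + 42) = (n - 5)/(n - 7)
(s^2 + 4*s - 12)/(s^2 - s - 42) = (s - 2)/(s - 7)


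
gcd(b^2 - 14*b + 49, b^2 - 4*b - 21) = b - 7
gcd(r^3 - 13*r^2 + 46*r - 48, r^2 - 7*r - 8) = r - 8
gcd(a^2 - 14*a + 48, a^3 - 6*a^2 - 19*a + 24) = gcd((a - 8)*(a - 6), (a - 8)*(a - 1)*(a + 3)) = a - 8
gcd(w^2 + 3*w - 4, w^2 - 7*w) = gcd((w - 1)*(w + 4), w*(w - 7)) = 1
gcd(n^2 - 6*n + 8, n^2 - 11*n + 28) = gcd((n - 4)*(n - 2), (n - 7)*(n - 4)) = n - 4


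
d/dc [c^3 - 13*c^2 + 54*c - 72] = 3*c^2 - 26*c + 54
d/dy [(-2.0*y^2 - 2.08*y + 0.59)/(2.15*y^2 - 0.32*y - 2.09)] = (5.112*y^2 + 5.823*y + 4.536)/(4.6225*y^4 - 1.376*y^3 - 8.8846*y^2 + 1.3376*y + 4.3681)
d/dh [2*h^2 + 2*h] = 4*h + 2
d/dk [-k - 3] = -1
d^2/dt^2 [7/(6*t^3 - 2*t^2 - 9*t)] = 14*(2*t*(1 - 9*t)*(-6*t^2 + 2*t + 9) - (-18*t^2 + 4*t + 9)^2)/(t^3*(-6*t^2 + 2*t + 9)^3)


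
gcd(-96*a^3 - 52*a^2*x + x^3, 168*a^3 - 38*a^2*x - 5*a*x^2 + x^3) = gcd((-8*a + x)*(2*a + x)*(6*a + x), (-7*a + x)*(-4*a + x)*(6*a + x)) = 6*a + x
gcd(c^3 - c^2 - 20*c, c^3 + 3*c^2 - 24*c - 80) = c^2 - c - 20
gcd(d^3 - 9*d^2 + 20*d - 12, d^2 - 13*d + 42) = d - 6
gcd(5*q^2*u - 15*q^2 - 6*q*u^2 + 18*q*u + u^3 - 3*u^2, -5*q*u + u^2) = 5*q - u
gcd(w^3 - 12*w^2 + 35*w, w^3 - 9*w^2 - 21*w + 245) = w - 7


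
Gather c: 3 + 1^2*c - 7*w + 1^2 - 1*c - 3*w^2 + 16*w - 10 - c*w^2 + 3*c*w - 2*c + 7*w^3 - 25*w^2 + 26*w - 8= c*(-w^2 + 3*w - 2) + 7*w^3 - 28*w^2 + 35*w - 14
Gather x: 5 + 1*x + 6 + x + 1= 2*x + 12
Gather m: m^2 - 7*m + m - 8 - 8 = m^2 - 6*m - 16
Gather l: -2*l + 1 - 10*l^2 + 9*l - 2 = -10*l^2 + 7*l - 1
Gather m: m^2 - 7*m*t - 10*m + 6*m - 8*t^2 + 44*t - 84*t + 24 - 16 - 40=m^2 + m*(-7*t - 4) - 8*t^2 - 40*t - 32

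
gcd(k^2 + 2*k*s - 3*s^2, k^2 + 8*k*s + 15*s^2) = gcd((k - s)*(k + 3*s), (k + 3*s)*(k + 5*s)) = k + 3*s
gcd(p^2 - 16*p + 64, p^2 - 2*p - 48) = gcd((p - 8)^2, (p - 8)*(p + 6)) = p - 8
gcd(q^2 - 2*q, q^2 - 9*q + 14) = q - 2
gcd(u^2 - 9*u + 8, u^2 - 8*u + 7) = u - 1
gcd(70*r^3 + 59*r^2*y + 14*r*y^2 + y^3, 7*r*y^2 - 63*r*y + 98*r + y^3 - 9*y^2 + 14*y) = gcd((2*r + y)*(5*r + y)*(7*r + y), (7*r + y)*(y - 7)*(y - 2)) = 7*r + y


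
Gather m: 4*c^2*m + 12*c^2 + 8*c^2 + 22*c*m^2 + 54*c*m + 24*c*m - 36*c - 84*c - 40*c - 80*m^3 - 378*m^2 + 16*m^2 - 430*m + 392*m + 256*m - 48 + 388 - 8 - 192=20*c^2 - 160*c - 80*m^3 + m^2*(22*c - 362) + m*(4*c^2 + 78*c + 218) + 140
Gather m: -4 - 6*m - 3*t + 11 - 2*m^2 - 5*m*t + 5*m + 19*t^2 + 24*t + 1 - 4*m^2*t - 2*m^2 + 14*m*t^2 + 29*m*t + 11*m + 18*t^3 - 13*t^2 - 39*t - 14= m^2*(-4*t - 4) + m*(14*t^2 + 24*t + 10) + 18*t^3 + 6*t^2 - 18*t - 6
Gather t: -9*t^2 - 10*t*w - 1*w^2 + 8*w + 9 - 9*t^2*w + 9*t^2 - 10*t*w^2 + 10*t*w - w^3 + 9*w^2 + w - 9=-9*t^2*w - 10*t*w^2 - w^3 + 8*w^2 + 9*w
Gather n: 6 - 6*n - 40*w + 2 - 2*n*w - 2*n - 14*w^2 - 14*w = n*(-2*w - 8) - 14*w^2 - 54*w + 8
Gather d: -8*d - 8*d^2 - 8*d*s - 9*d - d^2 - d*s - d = -9*d^2 + d*(-9*s - 18)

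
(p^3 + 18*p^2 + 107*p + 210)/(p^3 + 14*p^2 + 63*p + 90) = (p + 7)/(p + 3)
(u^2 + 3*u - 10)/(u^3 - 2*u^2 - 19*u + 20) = (u^2 + 3*u - 10)/(u^3 - 2*u^2 - 19*u + 20)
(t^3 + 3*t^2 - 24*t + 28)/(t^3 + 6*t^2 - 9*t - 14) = (t - 2)/(t + 1)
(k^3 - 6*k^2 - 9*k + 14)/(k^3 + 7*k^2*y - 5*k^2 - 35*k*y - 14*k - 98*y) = (k - 1)/(k + 7*y)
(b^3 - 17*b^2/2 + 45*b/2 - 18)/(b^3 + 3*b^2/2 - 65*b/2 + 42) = (b - 3)/(b + 7)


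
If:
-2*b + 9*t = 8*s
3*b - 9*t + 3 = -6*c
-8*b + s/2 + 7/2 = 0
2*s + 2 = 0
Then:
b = 3/8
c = -91/48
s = -1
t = -29/36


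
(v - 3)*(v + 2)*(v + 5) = v^3 + 4*v^2 - 11*v - 30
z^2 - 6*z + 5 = (z - 5)*(z - 1)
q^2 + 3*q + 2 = (q + 1)*(q + 2)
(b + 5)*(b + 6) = b^2 + 11*b + 30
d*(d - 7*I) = d^2 - 7*I*d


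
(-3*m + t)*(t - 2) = -3*m*t + 6*m + t^2 - 2*t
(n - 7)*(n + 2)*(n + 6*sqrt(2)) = n^3 - 5*n^2 + 6*sqrt(2)*n^2 - 30*sqrt(2)*n - 14*n - 84*sqrt(2)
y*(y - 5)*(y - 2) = y^3 - 7*y^2 + 10*y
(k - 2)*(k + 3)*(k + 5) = k^3 + 6*k^2 - k - 30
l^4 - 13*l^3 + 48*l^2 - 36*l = l*(l - 6)^2*(l - 1)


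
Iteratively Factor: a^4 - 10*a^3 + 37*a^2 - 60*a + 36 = (a - 2)*(a^3 - 8*a^2 + 21*a - 18) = (a - 3)*(a - 2)*(a^2 - 5*a + 6) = (a - 3)*(a - 2)^2*(a - 3)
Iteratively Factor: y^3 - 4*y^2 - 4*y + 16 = (y + 2)*(y^2 - 6*y + 8) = (y - 2)*(y + 2)*(y - 4)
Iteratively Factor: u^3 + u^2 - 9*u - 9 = (u + 1)*(u^2 - 9) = (u - 3)*(u + 1)*(u + 3)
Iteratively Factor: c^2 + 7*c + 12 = (c + 3)*(c + 4)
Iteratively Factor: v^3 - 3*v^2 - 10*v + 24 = (v - 4)*(v^2 + v - 6) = (v - 4)*(v + 3)*(v - 2)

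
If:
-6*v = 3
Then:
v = -1/2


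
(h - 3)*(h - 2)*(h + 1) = h^3 - 4*h^2 + h + 6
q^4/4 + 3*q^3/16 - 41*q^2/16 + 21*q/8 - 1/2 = (q/4 + 1)*(q - 2)*(q - 1)*(q - 1/4)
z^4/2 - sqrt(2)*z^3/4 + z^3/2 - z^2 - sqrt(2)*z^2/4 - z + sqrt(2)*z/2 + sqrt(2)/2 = (z/2 + 1/2)*(z - sqrt(2))*(z - sqrt(2)/2)*(z + sqrt(2))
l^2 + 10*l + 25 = (l + 5)^2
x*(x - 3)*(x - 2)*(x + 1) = x^4 - 4*x^3 + x^2 + 6*x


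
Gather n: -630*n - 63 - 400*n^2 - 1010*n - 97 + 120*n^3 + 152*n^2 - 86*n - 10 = 120*n^3 - 248*n^2 - 1726*n - 170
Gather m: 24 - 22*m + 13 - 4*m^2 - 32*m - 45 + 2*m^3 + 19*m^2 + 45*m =2*m^3 + 15*m^2 - 9*m - 8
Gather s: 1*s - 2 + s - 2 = 2*s - 4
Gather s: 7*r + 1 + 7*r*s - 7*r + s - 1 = s*(7*r + 1)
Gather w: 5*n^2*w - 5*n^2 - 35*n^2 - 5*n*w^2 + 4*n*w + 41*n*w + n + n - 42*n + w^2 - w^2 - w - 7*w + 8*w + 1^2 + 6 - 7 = -40*n^2 - 5*n*w^2 - 40*n + w*(5*n^2 + 45*n)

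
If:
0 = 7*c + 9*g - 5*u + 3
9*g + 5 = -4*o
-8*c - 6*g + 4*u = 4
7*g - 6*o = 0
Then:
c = -209/246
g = -15/41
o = -35/82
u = -307/246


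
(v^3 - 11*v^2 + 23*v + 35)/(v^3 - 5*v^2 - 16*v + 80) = (v^2 - 6*v - 7)/(v^2 - 16)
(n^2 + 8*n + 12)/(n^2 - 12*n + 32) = (n^2 + 8*n + 12)/(n^2 - 12*n + 32)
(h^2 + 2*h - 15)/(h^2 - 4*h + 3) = (h + 5)/(h - 1)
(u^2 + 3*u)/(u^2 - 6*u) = (u + 3)/(u - 6)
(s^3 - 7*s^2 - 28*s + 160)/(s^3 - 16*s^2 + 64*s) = (s^2 + s - 20)/(s*(s - 8))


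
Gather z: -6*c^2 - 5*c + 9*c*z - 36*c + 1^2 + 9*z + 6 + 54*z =-6*c^2 - 41*c + z*(9*c + 63) + 7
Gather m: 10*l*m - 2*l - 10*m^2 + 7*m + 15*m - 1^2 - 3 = -2*l - 10*m^2 + m*(10*l + 22) - 4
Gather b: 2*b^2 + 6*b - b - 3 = 2*b^2 + 5*b - 3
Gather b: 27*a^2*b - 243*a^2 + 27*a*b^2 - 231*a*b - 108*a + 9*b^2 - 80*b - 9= -243*a^2 - 108*a + b^2*(27*a + 9) + b*(27*a^2 - 231*a - 80) - 9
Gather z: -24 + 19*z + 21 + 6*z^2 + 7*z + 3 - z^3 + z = -z^3 + 6*z^2 + 27*z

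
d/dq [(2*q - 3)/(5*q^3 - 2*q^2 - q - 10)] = (10*q^3 - 4*q^2 - 2*q + (2*q - 3)*(-15*q^2 + 4*q + 1) - 20)/(-5*q^3 + 2*q^2 + q + 10)^2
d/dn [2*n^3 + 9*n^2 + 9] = 6*n*(n + 3)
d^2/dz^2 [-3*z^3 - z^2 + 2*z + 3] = -18*z - 2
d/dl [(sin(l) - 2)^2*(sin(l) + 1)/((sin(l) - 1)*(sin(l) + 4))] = (sin(l)^4 + 6*sin(l)^3 - 21*sin(l)^2 + 16*sin(l) - 12)*cos(l)/((sin(l) - 1)^2*(sin(l) + 4)^2)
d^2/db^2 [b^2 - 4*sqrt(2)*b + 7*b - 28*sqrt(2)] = 2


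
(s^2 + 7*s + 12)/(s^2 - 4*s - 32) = (s + 3)/(s - 8)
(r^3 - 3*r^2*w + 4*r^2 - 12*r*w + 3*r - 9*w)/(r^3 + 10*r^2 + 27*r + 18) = (r - 3*w)/(r + 6)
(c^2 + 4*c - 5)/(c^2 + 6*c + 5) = (c - 1)/(c + 1)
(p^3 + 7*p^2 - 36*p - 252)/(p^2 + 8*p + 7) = (p^2 - 36)/(p + 1)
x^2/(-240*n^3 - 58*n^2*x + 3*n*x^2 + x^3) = x^2/(-240*n^3 - 58*n^2*x + 3*n*x^2 + x^3)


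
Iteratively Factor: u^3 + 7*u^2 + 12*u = (u)*(u^2 + 7*u + 12) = u*(u + 4)*(u + 3)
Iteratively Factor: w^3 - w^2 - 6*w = (w - 3)*(w^2 + 2*w) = w*(w - 3)*(w + 2)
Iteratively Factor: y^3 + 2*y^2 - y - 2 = (y - 1)*(y^2 + 3*y + 2) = (y - 1)*(y + 1)*(y + 2)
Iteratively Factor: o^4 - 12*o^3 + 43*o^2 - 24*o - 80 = (o + 1)*(o^3 - 13*o^2 + 56*o - 80) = (o - 5)*(o + 1)*(o^2 - 8*o + 16) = (o - 5)*(o - 4)*(o + 1)*(o - 4)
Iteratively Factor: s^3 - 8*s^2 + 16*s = (s - 4)*(s^2 - 4*s) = (s - 4)^2*(s)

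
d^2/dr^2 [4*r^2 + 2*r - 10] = 8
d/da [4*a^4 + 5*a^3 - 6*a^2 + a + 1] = 16*a^3 + 15*a^2 - 12*a + 1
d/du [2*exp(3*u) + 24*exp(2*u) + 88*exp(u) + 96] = (6*exp(2*u) + 48*exp(u) + 88)*exp(u)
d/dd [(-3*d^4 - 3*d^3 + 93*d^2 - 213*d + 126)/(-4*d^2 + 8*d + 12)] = 3*(2*d^3 + 7*d^2 + 8*d - 33)/(4*(d^2 + 2*d + 1))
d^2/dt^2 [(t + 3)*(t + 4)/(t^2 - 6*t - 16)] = 2*(13*t^3 + 84*t^2 + 120*t + 208)/(t^6 - 18*t^5 + 60*t^4 + 360*t^3 - 960*t^2 - 4608*t - 4096)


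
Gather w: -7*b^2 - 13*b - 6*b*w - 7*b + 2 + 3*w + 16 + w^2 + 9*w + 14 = -7*b^2 - 20*b + w^2 + w*(12 - 6*b) + 32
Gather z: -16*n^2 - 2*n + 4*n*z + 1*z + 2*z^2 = -16*n^2 - 2*n + 2*z^2 + z*(4*n + 1)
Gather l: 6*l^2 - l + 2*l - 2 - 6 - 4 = 6*l^2 + l - 12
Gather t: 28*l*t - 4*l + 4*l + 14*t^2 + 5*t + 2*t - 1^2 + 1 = 14*t^2 + t*(28*l + 7)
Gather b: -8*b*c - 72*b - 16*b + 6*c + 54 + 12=b*(-8*c - 88) + 6*c + 66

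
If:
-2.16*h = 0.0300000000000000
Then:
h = -0.01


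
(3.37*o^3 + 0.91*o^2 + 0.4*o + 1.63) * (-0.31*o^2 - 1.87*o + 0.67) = -1.0447*o^5 - 6.584*o^4 + 0.4322*o^3 - 0.6436*o^2 - 2.7801*o + 1.0921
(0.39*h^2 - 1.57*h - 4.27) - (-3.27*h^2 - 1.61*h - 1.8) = 3.66*h^2 + 0.04*h - 2.47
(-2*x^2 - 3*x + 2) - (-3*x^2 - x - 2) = x^2 - 2*x + 4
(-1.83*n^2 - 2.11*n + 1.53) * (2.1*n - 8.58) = -3.843*n^3 + 11.2704*n^2 + 21.3168*n - 13.1274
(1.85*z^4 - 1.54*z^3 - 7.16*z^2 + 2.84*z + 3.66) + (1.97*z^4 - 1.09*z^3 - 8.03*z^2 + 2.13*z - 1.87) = 3.82*z^4 - 2.63*z^3 - 15.19*z^2 + 4.97*z + 1.79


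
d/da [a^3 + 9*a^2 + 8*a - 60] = 3*a^2 + 18*a + 8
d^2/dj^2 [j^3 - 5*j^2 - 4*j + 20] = 6*j - 10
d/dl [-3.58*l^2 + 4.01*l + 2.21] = 4.01 - 7.16*l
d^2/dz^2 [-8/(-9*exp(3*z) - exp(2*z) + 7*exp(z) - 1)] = 8*((-81*exp(2*z) - 4*exp(z) + 7)*(9*exp(3*z) + exp(2*z) - 7*exp(z) + 1) + 2*(27*exp(2*z) + 2*exp(z) - 7)^2*exp(z))*exp(z)/(9*exp(3*z) + exp(2*z) - 7*exp(z) + 1)^3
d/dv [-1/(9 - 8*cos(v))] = 8*sin(v)/(8*cos(v) - 9)^2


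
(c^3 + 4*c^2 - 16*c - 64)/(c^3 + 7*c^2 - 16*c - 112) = (c + 4)/(c + 7)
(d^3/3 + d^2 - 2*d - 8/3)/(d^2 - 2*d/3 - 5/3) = (d^2 + 2*d - 8)/(3*d - 5)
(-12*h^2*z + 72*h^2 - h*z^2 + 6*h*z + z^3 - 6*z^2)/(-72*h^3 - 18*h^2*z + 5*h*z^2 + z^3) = (z - 6)/(6*h + z)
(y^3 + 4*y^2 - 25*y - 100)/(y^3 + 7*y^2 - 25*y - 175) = (y + 4)/(y + 7)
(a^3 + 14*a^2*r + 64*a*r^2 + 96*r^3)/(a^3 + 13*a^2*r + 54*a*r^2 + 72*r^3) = (a + 4*r)/(a + 3*r)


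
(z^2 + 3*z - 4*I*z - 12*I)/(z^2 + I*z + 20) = (z + 3)/(z + 5*I)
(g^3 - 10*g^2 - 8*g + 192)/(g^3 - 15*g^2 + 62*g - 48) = (g + 4)/(g - 1)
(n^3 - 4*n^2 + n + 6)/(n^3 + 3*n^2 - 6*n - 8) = (n - 3)/(n + 4)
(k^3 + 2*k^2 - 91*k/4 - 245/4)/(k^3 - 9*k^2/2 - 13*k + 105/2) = (k + 7/2)/(k - 3)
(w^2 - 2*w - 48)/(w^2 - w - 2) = (-w^2 + 2*w + 48)/(-w^2 + w + 2)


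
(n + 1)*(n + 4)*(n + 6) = n^3 + 11*n^2 + 34*n + 24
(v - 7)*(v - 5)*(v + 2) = v^3 - 10*v^2 + 11*v + 70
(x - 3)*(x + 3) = x^2 - 9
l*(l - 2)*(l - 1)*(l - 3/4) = l^4 - 15*l^3/4 + 17*l^2/4 - 3*l/2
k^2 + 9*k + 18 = (k + 3)*(k + 6)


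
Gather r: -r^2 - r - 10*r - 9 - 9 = -r^2 - 11*r - 18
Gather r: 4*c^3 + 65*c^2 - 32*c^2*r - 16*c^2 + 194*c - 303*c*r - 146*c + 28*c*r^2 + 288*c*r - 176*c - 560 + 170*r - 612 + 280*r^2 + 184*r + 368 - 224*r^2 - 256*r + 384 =4*c^3 + 49*c^2 - 128*c + r^2*(28*c + 56) + r*(-32*c^2 - 15*c + 98) - 420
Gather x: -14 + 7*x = 7*x - 14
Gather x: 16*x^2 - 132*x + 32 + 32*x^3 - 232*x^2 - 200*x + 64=32*x^3 - 216*x^2 - 332*x + 96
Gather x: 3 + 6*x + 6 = 6*x + 9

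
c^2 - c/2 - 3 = (c - 2)*(c + 3/2)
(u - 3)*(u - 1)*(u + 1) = u^3 - 3*u^2 - u + 3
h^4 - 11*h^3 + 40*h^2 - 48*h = h*(h - 4)^2*(h - 3)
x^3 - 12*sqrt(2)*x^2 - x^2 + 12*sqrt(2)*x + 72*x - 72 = (x - 1)*(x - 6*sqrt(2))^2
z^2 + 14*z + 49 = (z + 7)^2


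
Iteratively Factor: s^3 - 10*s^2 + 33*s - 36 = (s - 4)*(s^2 - 6*s + 9) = (s - 4)*(s - 3)*(s - 3)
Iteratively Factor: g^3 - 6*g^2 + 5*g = (g)*(g^2 - 6*g + 5) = g*(g - 1)*(g - 5)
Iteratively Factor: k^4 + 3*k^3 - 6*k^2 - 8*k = (k + 4)*(k^3 - k^2 - 2*k) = k*(k + 4)*(k^2 - k - 2) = k*(k - 2)*(k + 4)*(k + 1)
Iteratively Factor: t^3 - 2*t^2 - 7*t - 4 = (t + 1)*(t^2 - 3*t - 4) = (t - 4)*(t + 1)*(t + 1)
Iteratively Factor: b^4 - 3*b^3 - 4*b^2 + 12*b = (b - 3)*(b^3 - 4*b) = b*(b - 3)*(b^2 - 4) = b*(b - 3)*(b + 2)*(b - 2)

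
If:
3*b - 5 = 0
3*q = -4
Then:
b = 5/3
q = -4/3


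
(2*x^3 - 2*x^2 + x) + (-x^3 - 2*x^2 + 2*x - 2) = x^3 - 4*x^2 + 3*x - 2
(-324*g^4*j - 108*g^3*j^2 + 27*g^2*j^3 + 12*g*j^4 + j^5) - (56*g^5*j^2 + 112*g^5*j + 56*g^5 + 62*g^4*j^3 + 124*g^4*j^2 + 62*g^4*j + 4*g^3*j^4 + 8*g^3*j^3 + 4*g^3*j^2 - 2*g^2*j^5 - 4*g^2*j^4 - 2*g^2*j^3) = -56*g^5*j^2 - 112*g^5*j - 56*g^5 - 62*g^4*j^3 - 124*g^4*j^2 - 386*g^4*j - 4*g^3*j^4 - 8*g^3*j^3 - 112*g^3*j^2 + 2*g^2*j^5 + 4*g^2*j^4 + 29*g^2*j^3 + 12*g*j^4 + j^5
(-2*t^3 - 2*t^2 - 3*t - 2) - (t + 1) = -2*t^3 - 2*t^2 - 4*t - 3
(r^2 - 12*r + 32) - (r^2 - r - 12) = 44 - 11*r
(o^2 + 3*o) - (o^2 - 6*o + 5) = 9*o - 5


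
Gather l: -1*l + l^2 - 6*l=l^2 - 7*l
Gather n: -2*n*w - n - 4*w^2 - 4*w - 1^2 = n*(-2*w - 1) - 4*w^2 - 4*w - 1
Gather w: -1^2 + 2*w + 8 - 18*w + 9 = 16 - 16*w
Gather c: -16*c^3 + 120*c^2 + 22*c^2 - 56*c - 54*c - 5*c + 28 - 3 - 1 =-16*c^3 + 142*c^2 - 115*c + 24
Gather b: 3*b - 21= 3*b - 21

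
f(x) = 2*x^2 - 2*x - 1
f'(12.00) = 46.00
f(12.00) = 263.00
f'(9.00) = 34.00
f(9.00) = 143.00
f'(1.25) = 3.00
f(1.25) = -0.38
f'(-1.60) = -8.40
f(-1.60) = 7.32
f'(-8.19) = -34.76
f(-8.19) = 149.53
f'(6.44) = 23.76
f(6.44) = 69.07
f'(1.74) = 4.96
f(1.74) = 1.58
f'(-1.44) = -7.76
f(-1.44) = 6.03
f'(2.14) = 6.56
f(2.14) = 3.88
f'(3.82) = 13.28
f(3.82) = 20.54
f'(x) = 4*x - 2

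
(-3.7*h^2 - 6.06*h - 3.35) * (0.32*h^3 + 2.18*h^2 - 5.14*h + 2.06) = -1.184*h^5 - 10.0052*h^4 + 4.7352*h^3 + 16.2234*h^2 + 4.7354*h - 6.901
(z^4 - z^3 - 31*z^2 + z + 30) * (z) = z^5 - z^4 - 31*z^3 + z^2 + 30*z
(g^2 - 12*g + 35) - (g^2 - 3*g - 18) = 53 - 9*g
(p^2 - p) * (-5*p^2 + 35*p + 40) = -5*p^4 + 40*p^3 + 5*p^2 - 40*p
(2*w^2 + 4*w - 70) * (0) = 0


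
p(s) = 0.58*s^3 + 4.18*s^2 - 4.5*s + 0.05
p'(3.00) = 36.24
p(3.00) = 39.83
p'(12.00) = 346.38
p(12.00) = 1550.21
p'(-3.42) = -12.74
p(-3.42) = 41.13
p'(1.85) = 16.92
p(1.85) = 9.70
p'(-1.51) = -13.16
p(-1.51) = 14.38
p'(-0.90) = -10.61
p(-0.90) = 7.06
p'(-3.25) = -13.29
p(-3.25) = 38.92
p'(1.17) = 7.66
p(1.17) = 1.44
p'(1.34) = 9.83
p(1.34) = 2.92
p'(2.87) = 33.83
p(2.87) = 35.28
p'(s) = 1.74*s^2 + 8.36*s - 4.5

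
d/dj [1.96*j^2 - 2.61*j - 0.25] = 3.92*j - 2.61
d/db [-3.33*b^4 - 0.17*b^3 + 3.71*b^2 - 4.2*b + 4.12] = -13.32*b^3 - 0.51*b^2 + 7.42*b - 4.2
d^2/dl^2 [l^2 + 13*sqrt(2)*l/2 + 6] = 2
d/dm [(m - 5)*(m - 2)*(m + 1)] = 3*m^2 - 12*m + 3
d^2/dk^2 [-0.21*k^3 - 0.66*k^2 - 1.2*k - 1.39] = -1.26*k - 1.32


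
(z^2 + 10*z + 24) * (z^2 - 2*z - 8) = z^4 + 8*z^3 - 4*z^2 - 128*z - 192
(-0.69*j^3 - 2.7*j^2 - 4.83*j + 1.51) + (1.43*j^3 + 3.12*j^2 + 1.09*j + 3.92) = 0.74*j^3 + 0.42*j^2 - 3.74*j + 5.43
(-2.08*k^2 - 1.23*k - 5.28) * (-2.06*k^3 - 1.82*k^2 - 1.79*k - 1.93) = 4.2848*k^5 + 6.3194*k^4 + 16.8386*k^3 + 15.8257*k^2 + 11.8251*k + 10.1904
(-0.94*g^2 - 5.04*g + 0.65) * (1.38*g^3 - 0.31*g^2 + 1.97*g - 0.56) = -1.2972*g^5 - 6.6638*g^4 + 0.6076*g^3 - 9.6039*g^2 + 4.1029*g - 0.364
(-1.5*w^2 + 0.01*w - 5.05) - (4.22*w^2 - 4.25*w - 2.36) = -5.72*w^2 + 4.26*w - 2.69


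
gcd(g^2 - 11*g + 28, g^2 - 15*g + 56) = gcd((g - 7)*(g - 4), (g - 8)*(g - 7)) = g - 7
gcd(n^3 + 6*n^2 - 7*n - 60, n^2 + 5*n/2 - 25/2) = n + 5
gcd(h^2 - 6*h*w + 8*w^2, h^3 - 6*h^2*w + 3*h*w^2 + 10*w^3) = -h + 2*w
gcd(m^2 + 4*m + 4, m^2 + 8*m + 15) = 1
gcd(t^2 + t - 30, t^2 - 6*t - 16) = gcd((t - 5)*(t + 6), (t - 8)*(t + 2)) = 1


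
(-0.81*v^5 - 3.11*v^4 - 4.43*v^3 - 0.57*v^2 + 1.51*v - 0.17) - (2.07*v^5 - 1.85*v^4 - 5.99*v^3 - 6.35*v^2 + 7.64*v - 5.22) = -2.88*v^5 - 1.26*v^4 + 1.56*v^3 + 5.78*v^2 - 6.13*v + 5.05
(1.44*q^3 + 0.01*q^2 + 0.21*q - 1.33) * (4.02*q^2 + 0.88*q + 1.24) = 5.7888*q^5 + 1.3074*q^4 + 2.6386*q^3 - 5.1494*q^2 - 0.91*q - 1.6492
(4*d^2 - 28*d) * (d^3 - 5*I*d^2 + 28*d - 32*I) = 4*d^5 - 28*d^4 - 20*I*d^4 + 112*d^3 + 140*I*d^3 - 784*d^2 - 128*I*d^2 + 896*I*d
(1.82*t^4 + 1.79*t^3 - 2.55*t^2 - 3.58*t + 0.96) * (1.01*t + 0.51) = 1.8382*t^5 + 2.7361*t^4 - 1.6626*t^3 - 4.9163*t^2 - 0.8562*t + 0.4896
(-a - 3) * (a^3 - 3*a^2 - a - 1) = -a^4 + 10*a^2 + 4*a + 3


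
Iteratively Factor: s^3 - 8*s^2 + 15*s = (s)*(s^2 - 8*s + 15) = s*(s - 5)*(s - 3)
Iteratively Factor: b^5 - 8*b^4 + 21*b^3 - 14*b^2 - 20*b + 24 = (b + 1)*(b^4 - 9*b^3 + 30*b^2 - 44*b + 24) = (b - 2)*(b + 1)*(b^3 - 7*b^2 + 16*b - 12) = (b - 2)^2*(b + 1)*(b^2 - 5*b + 6) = (b - 3)*(b - 2)^2*(b + 1)*(b - 2)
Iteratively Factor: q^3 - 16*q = (q)*(q^2 - 16) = q*(q - 4)*(q + 4)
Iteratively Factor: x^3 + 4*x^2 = (x)*(x^2 + 4*x) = x^2*(x + 4)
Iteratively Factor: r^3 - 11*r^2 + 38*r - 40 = (r - 2)*(r^2 - 9*r + 20) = (r - 4)*(r - 2)*(r - 5)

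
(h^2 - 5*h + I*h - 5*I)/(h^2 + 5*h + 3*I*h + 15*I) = (h^2 + h*(-5 + I) - 5*I)/(h^2 + h*(5 + 3*I) + 15*I)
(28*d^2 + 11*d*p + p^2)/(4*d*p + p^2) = (7*d + p)/p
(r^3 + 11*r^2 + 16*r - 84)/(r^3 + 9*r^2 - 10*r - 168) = (r - 2)/(r - 4)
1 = 1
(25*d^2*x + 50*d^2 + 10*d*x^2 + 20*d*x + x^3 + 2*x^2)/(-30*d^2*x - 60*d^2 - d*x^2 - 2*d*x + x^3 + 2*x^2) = (5*d + x)/(-6*d + x)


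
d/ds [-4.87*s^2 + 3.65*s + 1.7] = 3.65 - 9.74*s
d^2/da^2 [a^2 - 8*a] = 2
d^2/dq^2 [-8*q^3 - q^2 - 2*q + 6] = -48*q - 2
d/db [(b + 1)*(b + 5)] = 2*b + 6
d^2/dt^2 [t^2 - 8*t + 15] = 2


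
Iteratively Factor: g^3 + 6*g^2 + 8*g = (g + 2)*(g^2 + 4*g) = (g + 2)*(g + 4)*(g)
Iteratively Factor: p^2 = (p)*(p)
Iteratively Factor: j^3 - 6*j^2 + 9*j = (j)*(j^2 - 6*j + 9) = j*(j - 3)*(j - 3)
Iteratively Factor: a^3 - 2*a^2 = (a)*(a^2 - 2*a) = a^2*(a - 2)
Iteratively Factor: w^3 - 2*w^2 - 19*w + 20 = (w - 5)*(w^2 + 3*w - 4) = (w - 5)*(w - 1)*(w + 4)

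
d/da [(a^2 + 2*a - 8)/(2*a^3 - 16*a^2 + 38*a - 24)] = (-a^4 - 4*a^3 + 59*a^2 - 152*a + 128)/(2*(a^6 - 16*a^5 + 102*a^4 - 328*a^3 + 553*a^2 - 456*a + 144))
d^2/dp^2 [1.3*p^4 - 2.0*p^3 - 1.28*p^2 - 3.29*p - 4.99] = 15.6*p^2 - 12.0*p - 2.56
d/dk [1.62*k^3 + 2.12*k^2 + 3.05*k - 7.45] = 4.86*k^2 + 4.24*k + 3.05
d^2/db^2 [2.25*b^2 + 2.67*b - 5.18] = 4.50000000000000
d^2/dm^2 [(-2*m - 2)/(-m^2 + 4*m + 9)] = 4*(3*(1 - m)*(-m^2 + 4*m + 9) - 4*(m - 2)^2*(m + 1))/(-m^2 + 4*m + 9)^3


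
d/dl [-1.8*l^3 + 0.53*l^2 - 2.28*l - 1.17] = -5.4*l^2 + 1.06*l - 2.28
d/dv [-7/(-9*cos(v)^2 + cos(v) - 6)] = 7*(18*cos(v) - 1)*sin(v)/(9*sin(v)^2 + cos(v) - 15)^2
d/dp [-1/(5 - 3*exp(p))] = -3*exp(p)/(3*exp(p) - 5)^2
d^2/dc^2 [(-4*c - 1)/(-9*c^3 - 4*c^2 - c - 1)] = 2*((4*c + 1)*(27*c^2 + 8*c + 1)^2 - (108*c^2 + 32*c + (4*c + 1)*(27*c + 4) + 4)*(9*c^3 + 4*c^2 + c + 1))/(9*c^3 + 4*c^2 + c + 1)^3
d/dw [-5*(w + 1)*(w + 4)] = -10*w - 25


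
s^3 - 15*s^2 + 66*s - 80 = (s - 8)*(s - 5)*(s - 2)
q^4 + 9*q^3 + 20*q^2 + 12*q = q*(q + 1)*(q + 2)*(q + 6)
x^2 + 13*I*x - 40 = (x + 5*I)*(x + 8*I)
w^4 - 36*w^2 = w^2*(w - 6)*(w + 6)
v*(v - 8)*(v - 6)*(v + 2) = v^4 - 12*v^3 + 20*v^2 + 96*v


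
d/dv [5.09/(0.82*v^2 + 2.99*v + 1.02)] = (-8.3476*v - 15.2191)/(0.82*v^2 + 2.99*v + 1.02)^2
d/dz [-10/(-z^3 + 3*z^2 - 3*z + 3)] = 30*(-z^2 + 2*z - 1)/(z^3 - 3*z^2 + 3*z - 3)^2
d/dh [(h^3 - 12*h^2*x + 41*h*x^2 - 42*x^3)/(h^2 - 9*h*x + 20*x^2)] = (h^4 - 18*h^3*x + 127*h^2*x^2 - 396*h*x^3 + 442*x^4)/(h^4 - 18*h^3*x + 121*h^2*x^2 - 360*h*x^3 + 400*x^4)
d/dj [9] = 0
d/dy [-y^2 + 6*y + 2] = 6 - 2*y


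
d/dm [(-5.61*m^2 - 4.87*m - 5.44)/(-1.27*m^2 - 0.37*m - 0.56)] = (-4.1092*m^2 - 7.5344*m + 0.7144)/(1.6129*m^4 + 0.9398*m^3 + 1.5593*m^2 + 0.4144*m + 0.3136)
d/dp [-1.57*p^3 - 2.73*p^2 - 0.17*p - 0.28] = -4.71*p^2 - 5.46*p - 0.17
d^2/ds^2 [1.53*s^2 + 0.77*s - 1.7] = 3.06000000000000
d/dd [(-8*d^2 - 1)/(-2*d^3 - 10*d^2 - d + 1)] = (-16*d^4 + 2*d^2 - 36*d - 1)/(4*d^6 + 40*d^5 + 104*d^4 + 16*d^3 - 19*d^2 - 2*d + 1)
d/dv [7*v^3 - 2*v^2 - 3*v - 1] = 21*v^2 - 4*v - 3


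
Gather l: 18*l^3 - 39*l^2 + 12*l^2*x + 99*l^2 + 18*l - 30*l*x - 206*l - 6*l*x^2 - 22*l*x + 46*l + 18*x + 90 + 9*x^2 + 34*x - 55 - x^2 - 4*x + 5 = 18*l^3 + l^2*(12*x + 60) + l*(-6*x^2 - 52*x - 142) + 8*x^2 + 48*x + 40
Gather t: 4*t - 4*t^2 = -4*t^2 + 4*t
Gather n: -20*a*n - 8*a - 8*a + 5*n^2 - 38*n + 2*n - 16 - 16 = -16*a + 5*n^2 + n*(-20*a - 36) - 32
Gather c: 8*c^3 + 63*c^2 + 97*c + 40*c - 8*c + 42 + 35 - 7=8*c^3 + 63*c^2 + 129*c + 70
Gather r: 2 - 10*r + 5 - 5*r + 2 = 9 - 15*r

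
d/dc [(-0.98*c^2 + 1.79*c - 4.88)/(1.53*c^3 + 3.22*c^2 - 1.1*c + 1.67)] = (1.4994*c^4 - 5.4774*c^3 + 17.7134*c^2 + 28.154*c - 2.3787)/(2.3409*c^6 + 9.8532*c^5 + 7.0024*c^4 - 1.9738*c^3 + 11.9648*c^2 - 3.674*c + 2.7889)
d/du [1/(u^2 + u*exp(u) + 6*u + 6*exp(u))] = (-u*exp(u) - 2*u - 7*exp(u) - 6)/(u^2 + u*exp(u) + 6*u + 6*exp(u))^2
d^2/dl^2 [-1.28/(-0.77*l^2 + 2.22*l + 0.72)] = (1.517824*l^2 - 4.376064*l - 1.28*(1.54*l - 2.22)*(3.08*l - 4.44) - 1.419264)/(-0.77*l^2 + 2.22*l + 0.72)^3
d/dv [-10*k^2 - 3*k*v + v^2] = -3*k + 2*v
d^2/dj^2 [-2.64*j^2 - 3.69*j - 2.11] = -5.28000000000000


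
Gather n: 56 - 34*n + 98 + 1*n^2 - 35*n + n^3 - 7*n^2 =n^3 - 6*n^2 - 69*n + 154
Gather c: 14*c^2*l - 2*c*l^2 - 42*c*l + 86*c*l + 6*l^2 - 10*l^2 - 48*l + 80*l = 14*c^2*l + c*(-2*l^2 + 44*l) - 4*l^2 + 32*l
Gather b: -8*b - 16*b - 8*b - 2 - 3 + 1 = -32*b - 4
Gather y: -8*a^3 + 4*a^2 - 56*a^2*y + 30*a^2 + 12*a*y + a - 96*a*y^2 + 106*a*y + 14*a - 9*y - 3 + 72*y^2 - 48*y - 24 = -8*a^3 + 34*a^2 + 15*a + y^2*(72 - 96*a) + y*(-56*a^2 + 118*a - 57) - 27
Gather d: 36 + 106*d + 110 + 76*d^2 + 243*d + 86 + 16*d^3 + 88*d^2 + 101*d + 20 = 16*d^3 + 164*d^2 + 450*d + 252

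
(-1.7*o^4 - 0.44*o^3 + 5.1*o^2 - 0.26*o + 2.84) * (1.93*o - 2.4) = -3.281*o^5 + 3.2308*o^4 + 10.899*o^3 - 12.7418*o^2 + 6.1052*o - 6.816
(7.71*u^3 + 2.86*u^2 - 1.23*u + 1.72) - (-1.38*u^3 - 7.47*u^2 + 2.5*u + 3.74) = 9.09*u^3 + 10.33*u^2 - 3.73*u - 2.02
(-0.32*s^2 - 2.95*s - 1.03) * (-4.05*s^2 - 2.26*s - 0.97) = 1.296*s^4 + 12.6707*s^3 + 11.1489*s^2 + 5.1893*s + 0.9991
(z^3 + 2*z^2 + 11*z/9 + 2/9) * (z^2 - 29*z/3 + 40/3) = z^5 - 23*z^4/3 - 43*z^3/9 + 407*z^2/27 + 382*z/27 + 80/27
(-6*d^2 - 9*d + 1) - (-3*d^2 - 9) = -3*d^2 - 9*d + 10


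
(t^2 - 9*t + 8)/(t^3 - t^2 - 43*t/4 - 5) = 4*(-t^2 + 9*t - 8)/(-4*t^3 + 4*t^2 + 43*t + 20)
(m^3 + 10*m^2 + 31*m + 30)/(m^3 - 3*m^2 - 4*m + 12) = (m^2 + 8*m + 15)/(m^2 - 5*m + 6)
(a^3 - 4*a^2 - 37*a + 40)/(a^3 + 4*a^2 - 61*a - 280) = (a - 1)/(a + 7)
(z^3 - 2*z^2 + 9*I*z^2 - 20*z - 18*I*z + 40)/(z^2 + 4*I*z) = z - 2 + 5*I - 10*I/z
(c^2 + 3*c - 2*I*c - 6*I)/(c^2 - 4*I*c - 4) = (c + 3)/(c - 2*I)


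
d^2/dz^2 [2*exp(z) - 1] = 2*exp(z)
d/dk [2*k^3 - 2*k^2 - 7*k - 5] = 6*k^2 - 4*k - 7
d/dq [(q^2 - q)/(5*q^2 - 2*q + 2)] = (3*q^2 + 4*q - 2)/(25*q^4 - 20*q^3 + 24*q^2 - 8*q + 4)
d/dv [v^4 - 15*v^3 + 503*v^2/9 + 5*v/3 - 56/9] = 4*v^3 - 45*v^2 + 1006*v/9 + 5/3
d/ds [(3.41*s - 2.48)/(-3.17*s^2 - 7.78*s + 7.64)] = (10.8097*s^2 - 15.7232*s + 6.758)/(10.0489*s^4 + 49.3252*s^3 + 12.0908*s^2 - 118.8784*s + 58.3696)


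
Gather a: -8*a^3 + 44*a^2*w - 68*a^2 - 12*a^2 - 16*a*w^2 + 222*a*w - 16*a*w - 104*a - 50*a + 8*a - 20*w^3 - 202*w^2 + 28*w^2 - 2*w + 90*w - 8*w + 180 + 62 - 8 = -8*a^3 + a^2*(44*w - 80) + a*(-16*w^2 + 206*w - 146) - 20*w^3 - 174*w^2 + 80*w + 234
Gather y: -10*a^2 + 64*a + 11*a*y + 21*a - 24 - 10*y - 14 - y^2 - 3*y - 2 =-10*a^2 + 85*a - y^2 + y*(11*a - 13) - 40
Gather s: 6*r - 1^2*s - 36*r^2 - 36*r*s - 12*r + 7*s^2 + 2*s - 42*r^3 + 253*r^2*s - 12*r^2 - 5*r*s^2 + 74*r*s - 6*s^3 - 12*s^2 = -42*r^3 - 48*r^2 - 6*r - 6*s^3 + s^2*(-5*r - 5) + s*(253*r^2 + 38*r + 1)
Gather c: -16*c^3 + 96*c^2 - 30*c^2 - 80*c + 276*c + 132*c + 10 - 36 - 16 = -16*c^3 + 66*c^2 + 328*c - 42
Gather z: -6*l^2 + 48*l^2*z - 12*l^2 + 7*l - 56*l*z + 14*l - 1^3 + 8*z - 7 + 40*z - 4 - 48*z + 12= -18*l^2 + 21*l + z*(48*l^2 - 56*l)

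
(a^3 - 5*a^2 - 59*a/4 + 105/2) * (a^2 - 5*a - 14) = a^5 - 10*a^4 - 15*a^3/4 + 785*a^2/4 - 56*a - 735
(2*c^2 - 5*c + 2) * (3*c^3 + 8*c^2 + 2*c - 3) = 6*c^5 + c^4 - 30*c^3 + 19*c - 6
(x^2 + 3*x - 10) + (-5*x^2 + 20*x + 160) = -4*x^2 + 23*x + 150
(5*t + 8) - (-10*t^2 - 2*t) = 10*t^2 + 7*t + 8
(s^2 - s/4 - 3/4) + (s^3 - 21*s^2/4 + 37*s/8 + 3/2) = s^3 - 17*s^2/4 + 35*s/8 + 3/4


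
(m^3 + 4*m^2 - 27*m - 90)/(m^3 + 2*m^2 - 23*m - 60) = (m + 6)/(m + 4)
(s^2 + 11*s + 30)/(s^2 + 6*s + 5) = (s + 6)/(s + 1)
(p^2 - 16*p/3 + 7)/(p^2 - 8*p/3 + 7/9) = 3*(p - 3)/(3*p - 1)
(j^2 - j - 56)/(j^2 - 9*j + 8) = (j + 7)/(j - 1)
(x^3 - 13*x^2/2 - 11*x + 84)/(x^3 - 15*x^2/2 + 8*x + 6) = (2*x^2 - x - 28)/(2*x^2 - 3*x - 2)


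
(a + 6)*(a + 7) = a^2 + 13*a + 42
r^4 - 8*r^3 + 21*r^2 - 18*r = r*(r - 3)^2*(r - 2)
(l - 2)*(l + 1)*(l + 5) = l^3 + 4*l^2 - 7*l - 10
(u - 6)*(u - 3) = u^2 - 9*u + 18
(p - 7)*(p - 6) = p^2 - 13*p + 42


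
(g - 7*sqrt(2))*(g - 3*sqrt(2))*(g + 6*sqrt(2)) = g^3 - 4*sqrt(2)*g^2 - 78*g + 252*sqrt(2)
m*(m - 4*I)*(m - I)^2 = m^4 - 6*I*m^3 - 9*m^2 + 4*I*m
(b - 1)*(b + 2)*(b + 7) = b^3 + 8*b^2 + 5*b - 14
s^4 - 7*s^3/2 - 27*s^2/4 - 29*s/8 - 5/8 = (s - 5)*(s + 1/2)^3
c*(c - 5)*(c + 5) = c^3 - 25*c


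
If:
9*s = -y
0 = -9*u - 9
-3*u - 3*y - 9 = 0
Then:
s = 2/9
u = -1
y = -2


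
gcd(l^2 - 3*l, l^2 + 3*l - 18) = l - 3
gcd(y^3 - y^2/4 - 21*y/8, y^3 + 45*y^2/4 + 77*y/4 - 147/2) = y - 7/4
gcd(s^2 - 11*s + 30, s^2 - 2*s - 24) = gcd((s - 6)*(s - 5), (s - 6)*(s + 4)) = s - 6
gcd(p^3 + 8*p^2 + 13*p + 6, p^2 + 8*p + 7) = p + 1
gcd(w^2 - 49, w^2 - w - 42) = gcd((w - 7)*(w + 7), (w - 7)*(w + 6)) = w - 7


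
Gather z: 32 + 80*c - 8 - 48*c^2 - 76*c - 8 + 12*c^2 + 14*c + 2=-36*c^2 + 18*c + 18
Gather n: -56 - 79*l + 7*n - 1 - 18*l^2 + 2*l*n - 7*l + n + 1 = -18*l^2 - 86*l + n*(2*l + 8) - 56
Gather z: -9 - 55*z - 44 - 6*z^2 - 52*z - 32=-6*z^2 - 107*z - 85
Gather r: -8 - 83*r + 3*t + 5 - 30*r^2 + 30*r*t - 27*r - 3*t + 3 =-30*r^2 + r*(30*t - 110)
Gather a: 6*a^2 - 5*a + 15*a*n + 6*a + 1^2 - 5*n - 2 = 6*a^2 + a*(15*n + 1) - 5*n - 1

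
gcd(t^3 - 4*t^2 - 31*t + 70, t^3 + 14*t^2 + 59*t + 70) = t + 5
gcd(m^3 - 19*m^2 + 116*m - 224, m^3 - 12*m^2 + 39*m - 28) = m^2 - 11*m + 28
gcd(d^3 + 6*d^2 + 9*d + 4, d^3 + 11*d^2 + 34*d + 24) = d^2 + 5*d + 4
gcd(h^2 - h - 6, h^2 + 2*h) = h + 2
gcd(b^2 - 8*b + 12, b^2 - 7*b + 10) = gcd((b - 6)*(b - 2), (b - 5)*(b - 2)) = b - 2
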